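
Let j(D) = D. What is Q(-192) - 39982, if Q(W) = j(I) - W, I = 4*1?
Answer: -39786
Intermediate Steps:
I = 4
Q(W) = 4 - W
Q(-192) - 39982 = (4 - 1*(-192)) - 39982 = (4 + 192) - 39982 = 196 - 39982 = -39786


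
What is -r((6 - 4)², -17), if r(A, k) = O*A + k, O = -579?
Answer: 2333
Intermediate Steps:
r(A, k) = k - 579*A (r(A, k) = -579*A + k = k - 579*A)
-r((6 - 4)², -17) = -(-17 - 579*(6 - 4)²) = -(-17 - 579*2²) = -(-17 - 579*4) = -(-17 - 2316) = -1*(-2333) = 2333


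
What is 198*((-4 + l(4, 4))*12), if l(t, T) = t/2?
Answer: -4752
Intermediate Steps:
l(t, T) = t/2 (l(t, T) = t*(1/2) = t/2)
198*((-4 + l(4, 4))*12) = 198*((-4 + (1/2)*4)*12) = 198*((-4 + 2)*12) = 198*(-2*12) = 198*(-24) = -4752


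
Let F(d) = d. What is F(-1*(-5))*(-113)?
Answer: -565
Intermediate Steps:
F(-1*(-5))*(-113) = -1*(-5)*(-113) = 5*(-113) = -565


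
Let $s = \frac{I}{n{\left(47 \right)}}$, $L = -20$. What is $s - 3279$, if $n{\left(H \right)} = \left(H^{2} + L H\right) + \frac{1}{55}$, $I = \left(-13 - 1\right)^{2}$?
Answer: $- \frac{57212576}{17449} \approx -3278.8$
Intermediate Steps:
$I = 196$ ($I = \left(-14\right)^{2} = 196$)
$n{\left(H \right)} = \frac{1}{55} + H^{2} - 20 H$ ($n{\left(H \right)} = \left(H^{2} - 20 H\right) + \frac{1}{55} = \frac{1}{55} + H^{2} - 20 H$)
$s = \frac{2695}{17449}$ ($s = \frac{196}{\frac{1}{55} + 47^{2} - 940} = \frac{196}{\frac{1}{55} + 2209 - 940} = \frac{196}{\frac{69796}{55}} = 196 \cdot \frac{55}{69796} = \frac{2695}{17449} \approx 0.15445$)
$s - 3279 = \frac{2695}{17449} - 3279 = - \frac{57212576}{17449}$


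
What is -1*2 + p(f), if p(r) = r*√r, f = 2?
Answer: -2 + 2*√2 ≈ 0.82843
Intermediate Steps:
p(r) = r^(3/2)
-1*2 + p(f) = -1*2 + 2^(3/2) = -2 + 2*√2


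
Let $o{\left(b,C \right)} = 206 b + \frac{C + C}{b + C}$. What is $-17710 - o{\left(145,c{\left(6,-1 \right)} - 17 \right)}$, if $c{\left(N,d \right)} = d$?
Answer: $- \frac{6042624}{127} \approx -47580.0$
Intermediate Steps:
$o{\left(b,C \right)} = 206 b + \frac{2 C}{C + b}$
$-17710 - o{\left(145,c{\left(6,-1 \right)} - 17 \right)} = -17710 - \frac{2 \left(\left(-1 - 17\right) + 103 \cdot 145^{2} + 103 \left(-1 - 17\right) 145\right)}{\left(-1 - 17\right) + 145} = -17710 - \frac{2 \left(\left(-1 - 17\right) + 103 \cdot 21025 + 103 \left(-1 - 17\right) 145\right)}{\left(-1 - 17\right) + 145} = -17710 - \frac{2 \left(-18 + 2165575 + 103 \left(-18\right) 145\right)}{-18 + 145} = -17710 - \frac{2 \left(-18 + 2165575 - 268830\right)}{127} = -17710 - 2 \cdot \frac{1}{127} \cdot 1896727 = -17710 - \frac{3793454}{127} = - \frac{6042624}{127}$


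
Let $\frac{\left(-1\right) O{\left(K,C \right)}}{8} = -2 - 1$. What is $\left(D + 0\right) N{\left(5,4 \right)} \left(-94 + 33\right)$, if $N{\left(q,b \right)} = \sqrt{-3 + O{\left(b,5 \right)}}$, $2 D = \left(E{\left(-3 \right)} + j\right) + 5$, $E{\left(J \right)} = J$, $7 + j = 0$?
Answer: $\frac{305 \sqrt{21}}{2} \approx 698.84$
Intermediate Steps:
$j = -7$ ($j = -7 + 0 = -7$)
$D = - \frac{5}{2}$ ($D = \frac{\left(-3 - 7\right) + 5}{2} = \frac{-10 + 5}{2} = \frac{1}{2} \left(-5\right) = - \frac{5}{2} \approx -2.5$)
$O{\left(K,C \right)} = 24$ ($O{\left(K,C \right)} = - 8 \left(-2 - 1\right) = \left(-8\right) \left(-3\right) = 24$)
$N{\left(q,b \right)} = \sqrt{21}$ ($N{\left(q,b \right)} = \sqrt{-3 + 24} = \sqrt{21}$)
$\left(D + 0\right) N{\left(5,4 \right)} \left(-94 + 33\right) = \left(- \frac{5}{2} + 0\right) \sqrt{21} \left(-94 + 33\right) = - \frac{5 \sqrt{21}}{2} \left(-61\right) = \frac{305 \sqrt{21}}{2}$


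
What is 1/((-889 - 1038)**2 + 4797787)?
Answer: 1/8511116 ≈ 1.1749e-7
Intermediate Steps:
1/((-889 - 1038)**2 + 4797787) = 1/((-1927)**2 + 4797787) = 1/(3713329 + 4797787) = 1/8511116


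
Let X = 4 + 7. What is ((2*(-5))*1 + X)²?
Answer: 1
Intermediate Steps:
X = 11
((2*(-5))*1 + X)² = ((2*(-5))*1 + 11)² = (-10*1 + 11)² = (-10 + 11)² = 1² = 1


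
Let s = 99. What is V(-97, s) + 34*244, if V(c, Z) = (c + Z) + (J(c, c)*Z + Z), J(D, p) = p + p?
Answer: -10809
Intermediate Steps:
J(D, p) = 2*p
V(c, Z) = c + 2*Z + 2*Z*c (V(c, Z) = (c + Z) + ((2*c)*Z + Z) = (Z + c) + (2*Z*c + Z) = (Z + c) + (Z + 2*Z*c) = c + 2*Z + 2*Z*c)
V(-97, s) + 34*244 = (-97 + 2*99 + 2*99*(-97)) + 34*244 = (-97 + 198 - 19206) + 8296 = -19105 + 8296 = -10809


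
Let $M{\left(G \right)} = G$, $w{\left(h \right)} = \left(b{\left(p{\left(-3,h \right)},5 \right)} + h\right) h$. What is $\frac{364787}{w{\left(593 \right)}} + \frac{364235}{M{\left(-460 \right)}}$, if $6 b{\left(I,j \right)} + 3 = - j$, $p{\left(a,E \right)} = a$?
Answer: $- \frac{76576249813}{96836900} \approx -790.78$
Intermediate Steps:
$b{\left(I,j \right)} = - \frac{1}{2} - \frac{j}{6}$ ($b{\left(I,j \right)} = - \frac{1}{2} + \frac{\left(-1\right) j}{6} = - \frac{1}{2} - \frac{j}{6}$)
$w{\left(h \right)} = h \left(- \frac{4}{3} + h\right)$ ($w{\left(h \right)} = \left(\left(- \frac{1}{2} - \frac{5}{6}\right) + h\right) h = \left(- \frac{4}{3} + h\right) h = h \left(- \frac{4}{3} + h\right)$)
$\frac{364787}{w{\left(593 \right)}} + \frac{364235}{M{\left(-460 \right)}} = \frac{364787}{\frac{1}{3} \cdot 593 \left(-4 + 3 \cdot 593\right)} + \frac{364235}{-460} = \frac{364787}{\frac{1}{3} \cdot 593 \left(-4 + 1779\right)} + 364235 \left(- \frac{1}{460}\right) = \frac{364787}{\frac{1}{3} \cdot 593 \cdot 1775} - \frac{72847}{92} = \frac{364787}{\frac{1052575}{3}} - \frac{72847}{92} = 364787 \cdot \frac{3}{1052575} - \frac{72847}{92} = \frac{1094361}{1052575} - \frac{72847}{92} = - \frac{76576249813}{96836900}$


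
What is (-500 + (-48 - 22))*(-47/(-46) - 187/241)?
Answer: -776625/5543 ≈ -140.11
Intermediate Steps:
(-500 + (-48 - 22))*(-47/(-46) - 187/241) = (-500 - 70)*(-47*(-1/46) - 187*1/241) = -570*(47/46 - 187/241) = -570*2725/11086 = -776625/5543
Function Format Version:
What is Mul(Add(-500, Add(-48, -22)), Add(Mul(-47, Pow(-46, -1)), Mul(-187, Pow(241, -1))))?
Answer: Rational(-776625, 5543) ≈ -140.11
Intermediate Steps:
Mul(Add(-500, Add(-48, -22)), Add(Mul(-47, Pow(-46, -1)), Mul(-187, Pow(241, -1)))) = Mul(Add(-500, -70), Add(Mul(-47, Rational(-1, 46)), Mul(-187, Rational(1, 241)))) = Mul(-570, Add(Rational(47, 46), Rational(-187, 241))) = Mul(-570, Rational(2725, 11086)) = Rational(-776625, 5543)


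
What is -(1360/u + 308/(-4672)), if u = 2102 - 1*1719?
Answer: -1558989/447344 ≈ -3.4850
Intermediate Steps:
u = 383 (u = 2102 - 1719 = 383)
-(1360/u + 308/(-4672)) = -(1360/383 + 308/(-4672)) = -(1360*(1/383) + 308*(-1/4672)) = -(1360/383 - 77/1168) = -1*1558989/447344 = -1558989/447344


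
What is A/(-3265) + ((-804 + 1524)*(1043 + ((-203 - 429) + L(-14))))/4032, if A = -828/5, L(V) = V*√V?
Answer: 33571059/457100 - 5*I*√14/2 ≈ 73.444 - 9.3541*I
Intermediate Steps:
L(V) = V^(3/2)
A = -828/5 (A = (⅕)*(-828) = -828/5 ≈ -165.60)
A/(-3265) + ((-804 + 1524)*(1043 + ((-203 - 429) + L(-14))))/4032 = -828/5/(-3265) + ((-804 + 1524)*(1043 + ((-203 - 429) + (-14)^(3/2))))/4032 = -828/5*(-1/3265) + (720*(1043 + (-632 - 14*I*√14)))*(1/4032) = 828/16325 + (720*(411 - 14*I*√14))*(1/4032) = 828/16325 + (295920 - 10080*I*√14)*(1/4032) = 828/16325 + (2055/28 - 5*I*√14/2) = 33571059/457100 - 5*I*√14/2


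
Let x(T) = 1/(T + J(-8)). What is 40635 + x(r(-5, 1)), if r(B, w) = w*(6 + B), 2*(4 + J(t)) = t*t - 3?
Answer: 2234927/55 ≈ 40635.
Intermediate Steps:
J(t) = -11/2 + t²/2 (J(t) = -4 + (t*t - 3)/2 = -4 + (t² - 3)/2 = -4 + (-3 + t²)/2 = -4 + (-3/2 + t²/2) = -11/2 + t²/2)
x(T) = 1/(53/2 + T) (x(T) = 1/(T + (-11/2 + (½)*(-8)²)) = 1/(T + (-11/2 + (½)*64)) = 1/(T + (-11/2 + 32)) = 1/(T + 53/2) = 1/(53/2 + T))
40635 + x(r(-5, 1)) = 40635 + 2/(53 + 2*(1*(6 - 5))) = 40635 + 2/(53 + 2*(1*1)) = 40635 + 2/(53 + 2*1) = 40635 + 2/(53 + 2) = 40635 + 2/55 = 2234927/55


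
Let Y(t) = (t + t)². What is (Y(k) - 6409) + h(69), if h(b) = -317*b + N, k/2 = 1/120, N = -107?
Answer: -25550099/900 ≈ -28389.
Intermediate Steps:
k = 1/60 (k = 2/120 = 2*(1/120) = 1/60 ≈ 0.016667)
Y(t) = 4*t² (Y(t) = (2*t)² = 4*t²)
h(b) = -107 - 317*b (h(b) = -317*b - 107 = -107 - 317*b)
(Y(k) - 6409) + h(69) = (4*(1/60)² - 6409) + (-107 - 317*69) = (4*(1/3600) - 6409) + (-107 - 21873) = (1/900 - 6409) - 21980 = -5768099/900 - 21980 = -25550099/900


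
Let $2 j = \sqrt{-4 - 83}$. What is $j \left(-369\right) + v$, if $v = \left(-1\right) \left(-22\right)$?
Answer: $22 - \frac{369 i \sqrt{87}}{2} \approx 22.0 - 1720.9 i$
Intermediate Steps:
$j = \frac{i \sqrt{87}}{2}$ ($j = \frac{\sqrt{-4 - 83}}{2} = \frac{\sqrt{-87}}{2} = \frac{i \sqrt{87}}{2} \approx 4.6637 i$)
$v = 22$
$j \left(-369\right) + v = \frac{i \sqrt{87}}{2} \left(-369\right) + 22 = - \frac{369 i \sqrt{87}}{2} + 22 = 22 - \frac{369 i \sqrt{87}}{2}$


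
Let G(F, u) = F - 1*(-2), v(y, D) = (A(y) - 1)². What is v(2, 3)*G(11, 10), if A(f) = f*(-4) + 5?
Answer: 208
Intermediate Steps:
A(f) = 5 - 4*f (A(f) = -4*f + 5 = 5 - 4*f)
v(y, D) = (4 - 4*y)² (v(y, D) = ((5 - 4*y) - 1)² = (4 - 4*y)²)
G(F, u) = 2 + F (G(F, u) = F + 2 = 2 + F)
v(2, 3)*G(11, 10) = (16*(-1 + 2)²)*(2 + 11) = (16*1²)*13 = (16*1)*13 = 16*13 = 208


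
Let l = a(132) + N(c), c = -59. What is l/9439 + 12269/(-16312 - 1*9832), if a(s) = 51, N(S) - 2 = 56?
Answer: -112957395/246773216 ≈ -0.45774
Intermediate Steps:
N(S) = 58 (N(S) = 2 + 56 = 58)
l = 109 (l = 51 + 58 = 109)
l/9439 + 12269/(-16312 - 1*9832) = 109/9439 + 12269/(-16312 - 1*9832) = 109*(1/9439) + 12269/(-16312 - 9832) = 109/9439 + 12269/(-26144) = 109/9439 + 12269*(-1/26144) = 109/9439 - 12269/26144 = -112957395/246773216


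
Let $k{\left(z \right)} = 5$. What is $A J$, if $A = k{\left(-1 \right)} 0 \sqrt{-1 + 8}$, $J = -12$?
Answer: $0$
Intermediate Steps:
$A = 0$ ($A = 5 \cdot 0 \sqrt{-1 + 8} = 0 \sqrt{7} = 0$)
$A J = 0 \left(-12\right) = 0$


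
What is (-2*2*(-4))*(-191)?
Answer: -3056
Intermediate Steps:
(-2*2*(-4))*(-191) = -4*(-4)*(-191) = 16*(-191) = -3056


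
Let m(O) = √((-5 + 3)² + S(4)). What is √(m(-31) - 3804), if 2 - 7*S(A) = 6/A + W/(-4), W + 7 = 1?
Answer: √(-186396 + 21*√21)/7 ≈ 61.661*I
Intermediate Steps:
W = -6 (W = -7 + 1 = -6)
S(A) = 1/14 - 6/(7*A) (S(A) = 2/7 - (6/A - 6/(-4))/7 = 2/7 - (6/A - 6*(-¼))/7 = 2/7 - (6/A + 3/2)/7 = 2/7 - (3/2 + 6/A)/7 = 2/7 + (-3/14 - 6/(7*A)) = 1/14 - 6/(7*A))
m(O) = 3*√21/7 (m(O) = √((-5 + 3)² + (1/14)*(-12 + 4)/4) = √((-2)² + (1/14)*(¼)*(-8)) = √(4 - ⅐) = √(27/7) = 3*√21/7)
√(m(-31) - 3804) = √(3*√21/7 - 3804) = √(-3804 + 3*√21/7)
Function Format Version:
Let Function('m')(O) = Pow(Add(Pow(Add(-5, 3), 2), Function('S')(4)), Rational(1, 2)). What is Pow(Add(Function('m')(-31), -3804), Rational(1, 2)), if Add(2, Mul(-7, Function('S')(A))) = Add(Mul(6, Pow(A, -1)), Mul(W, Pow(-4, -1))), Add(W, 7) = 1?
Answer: Mul(Rational(1, 7), Pow(Add(-186396, Mul(21, Pow(21, Rational(1, 2)))), Rational(1, 2))) ≈ Mul(61.661, I)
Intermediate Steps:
W = -6 (W = Add(-7, 1) = -6)
Function('S')(A) = Add(Rational(1, 14), Mul(Rational(-6, 7), Pow(A, -1))) (Function('S')(A) = Add(Rational(2, 7), Mul(Rational(-1, 7), Add(Mul(6, Pow(A, -1)), Mul(-6, Pow(-4, -1))))) = Add(Rational(2, 7), Mul(Rational(-1, 7), Add(Mul(6, Pow(A, -1)), Mul(-6, Rational(-1, 4))))) = Add(Rational(2, 7), Mul(Rational(-1, 7), Add(Mul(6, Pow(A, -1)), Rational(3, 2)))) = Add(Rational(2, 7), Mul(Rational(-1, 7), Add(Rational(3, 2), Mul(6, Pow(A, -1))))) = Add(Rational(2, 7), Add(Rational(-3, 14), Mul(Rational(-6, 7), Pow(A, -1)))) = Add(Rational(1, 14), Mul(Rational(-6, 7), Pow(A, -1))))
Function('m')(O) = Mul(Rational(3, 7), Pow(21, Rational(1, 2))) (Function('m')(O) = Pow(Add(Pow(Add(-5, 3), 2), Mul(Rational(1, 14), Pow(4, -1), Add(-12, 4))), Rational(1, 2)) = Pow(Add(Pow(-2, 2), Mul(Rational(1, 14), Rational(1, 4), -8)), Rational(1, 2)) = Pow(Add(4, Rational(-1, 7)), Rational(1, 2)) = Pow(Rational(27, 7), Rational(1, 2)) = Mul(Rational(3, 7), Pow(21, Rational(1, 2))))
Pow(Add(Function('m')(-31), -3804), Rational(1, 2)) = Pow(Add(Mul(Rational(3, 7), Pow(21, Rational(1, 2))), -3804), Rational(1, 2)) = Pow(Add(-3804, Mul(Rational(3, 7), Pow(21, Rational(1, 2)))), Rational(1, 2))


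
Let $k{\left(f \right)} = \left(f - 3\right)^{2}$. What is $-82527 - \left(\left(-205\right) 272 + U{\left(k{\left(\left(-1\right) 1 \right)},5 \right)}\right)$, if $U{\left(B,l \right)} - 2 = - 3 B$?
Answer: $-26721$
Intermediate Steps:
$k{\left(f \right)} = \left(-3 + f\right)^{2}$
$U{\left(B,l \right)} = 2 - 3 B$
$-82527 - \left(\left(-205\right) 272 + U{\left(k{\left(\left(-1\right) 1 \right)},5 \right)}\right) = -82527 - \left(\left(-205\right) 272 + \left(2 - 3 \left(-3 - 1\right)^{2}\right)\right) = -82527 - \left(-55760 + \left(2 - 3 \left(-3 - 1\right)^{2}\right)\right) = -82527 - \left(-55760 + \left(2 - 3 \left(-4\right)^{2}\right)\right) = -82527 - \left(-55760 + \left(2 - 48\right)\right) = -82527 - \left(-55760 - 46\right) = -82527 - -55806 = -82527 + 55806 = -26721$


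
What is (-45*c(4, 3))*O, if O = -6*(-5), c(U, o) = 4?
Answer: -5400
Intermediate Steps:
O = 30
(-45*c(4, 3))*O = -45*4*30 = -180*30 = -5400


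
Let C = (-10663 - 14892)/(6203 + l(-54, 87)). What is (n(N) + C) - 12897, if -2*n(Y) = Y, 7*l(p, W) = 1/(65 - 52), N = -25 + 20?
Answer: -3640467749/282237 ≈ -12899.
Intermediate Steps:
N = -5
l(p, W) = 1/91 (l(p, W) = 1/(7*(65 - 52)) = (1/7)/13 = (1/7)*(1/13) = 1/91)
n(Y) = -Y/2
C = -2325505/564474 (C = (-10663 - 14892)/(6203 + 1/91) = -25555/564474/91 = -25555*91/564474 = -2325505/564474 ≈ -4.1198)
(n(N) + C) - 12897 = (-1/2*(-5) - 2325505/564474) - 12897 = (5/2 - 2325505/564474) - 12897 = -457160/282237 - 12897 = -3640467749/282237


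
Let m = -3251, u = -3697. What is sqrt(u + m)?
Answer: 6*I*sqrt(193) ≈ 83.355*I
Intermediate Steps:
sqrt(u + m) = sqrt(-3697 - 3251) = sqrt(-6948) = 6*I*sqrt(193)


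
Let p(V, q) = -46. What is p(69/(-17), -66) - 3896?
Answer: -3942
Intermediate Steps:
p(69/(-17), -66) - 3896 = -46 - 3896 = -3942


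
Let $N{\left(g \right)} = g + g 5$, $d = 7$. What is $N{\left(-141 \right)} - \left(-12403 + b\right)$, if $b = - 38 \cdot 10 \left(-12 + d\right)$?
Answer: $9657$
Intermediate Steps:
$b = 1900$ ($b = - 38 \cdot 10 \left(-12 + 7\right) = - 38 \cdot 10 \left(-5\right) = \left(-38\right) \left(-50\right) = 1900$)
$N{\left(g \right)} = 6 g$ ($N{\left(g \right)} = g + 5 g = 6 g$)
$N{\left(-141 \right)} - \left(-12403 + b\right) = 6 \left(-141\right) - \left(-12403 + 1900\right) = -846 - -10503 = -846 + 10503 = 9657$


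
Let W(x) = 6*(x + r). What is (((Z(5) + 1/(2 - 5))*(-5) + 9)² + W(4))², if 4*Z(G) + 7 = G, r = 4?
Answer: 63504961/1296 ≈ 49001.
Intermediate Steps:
Z(G) = -7/4 + G/4
W(x) = 24 + 6*x (W(x) = 6*(x + 4) = 6*(4 + x) = 24 + 6*x)
(((Z(5) + 1/(2 - 5))*(-5) + 9)² + W(4))² = ((((-7/4 + (¼)*5) + 1/(2 - 5))*(-5) + 9)² + (24 + 6*4))² = ((((-7/4 + 5/4) + 1/(-3))*(-5) + 9)² + (24 + 24))² = (((-½ - ⅓)*(-5) + 9)² + 48)² = ((-⅚*(-5) + 9)² + 48)² = ((25/6 + 9)² + 48)² = ((79/6)² + 48)² = (6241/36 + 48)² = (7969/36)² = 63504961/1296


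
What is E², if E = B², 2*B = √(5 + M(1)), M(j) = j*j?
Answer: 9/4 ≈ 2.2500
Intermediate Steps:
M(j) = j²
B = √6/2 (B = √(5 + 1²)/2 = √(5 + 1)/2 = √6/2 ≈ 1.2247)
E = 3/2 (E = (√6/2)² = 3/2 ≈ 1.5000)
E² = (3/2)² = 9/4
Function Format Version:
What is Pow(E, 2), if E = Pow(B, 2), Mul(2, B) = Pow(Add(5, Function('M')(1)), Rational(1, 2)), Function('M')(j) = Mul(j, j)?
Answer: Rational(9, 4) ≈ 2.2500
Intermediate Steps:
Function('M')(j) = Pow(j, 2)
B = Mul(Rational(1, 2), Pow(6, Rational(1, 2))) (B = Mul(Rational(1, 2), Pow(Add(5, Pow(1, 2)), Rational(1, 2))) = Mul(Rational(1, 2), Pow(Add(5, 1), Rational(1, 2))) = Mul(Rational(1, 2), Pow(6, Rational(1, 2))) ≈ 1.2247)
E = Rational(3, 2) (E = Pow(Mul(Rational(1, 2), Pow(6, Rational(1, 2))), 2) = Rational(3, 2) ≈ 1.5000)
Pow(E, 2) = Pow(Rational(3, 2), 2) = Rational(9, 4)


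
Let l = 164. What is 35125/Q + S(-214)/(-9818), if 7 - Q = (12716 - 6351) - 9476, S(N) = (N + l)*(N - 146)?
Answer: 144366625/15306262 ≈ 9.4319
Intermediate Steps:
S(N) = (-146 + N)*(164 + N) (S(N) = (N + 164)*(N - 146) = (164 + N)*(-146 + N) = (-146 + N)*(164 + N))
Q = 3118 (Q = 7 - ((12716 - 6351) - 9476) = 7 - (6365 - 9476) = 7 - 1*(-3111) = 7 + 3111 = 3118)
35125/Q + S(-214)/(-9818) = 35125/3118 + (-23944 + (-214)**2 + 18*(-214))/(-9818) = 35125*(1/3118) + (-23944 + 45796 - 3852)*(-1/9818) = 35125/3118 + 18000*(-1/9818) = 35125/3118 - 9000/4909 = 144366625/15306262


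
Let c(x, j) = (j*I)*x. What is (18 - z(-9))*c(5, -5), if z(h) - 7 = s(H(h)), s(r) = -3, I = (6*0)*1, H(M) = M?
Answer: 0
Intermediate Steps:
I = 0 (I = 0*1 = 0)
z(h) = 4 (z(h) = 7 - 3 = 4)
c(x, j) = 0 (c(x, j) = (j*0)*x = 0*x = 0)
(18 - z(-9))*c(5, -5) = (18 - 1*4)*0 = (18 - 4)*0 = 14*0 = 0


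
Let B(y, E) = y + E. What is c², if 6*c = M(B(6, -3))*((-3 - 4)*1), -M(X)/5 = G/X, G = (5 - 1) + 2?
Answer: 1225/9 ≈ 136.11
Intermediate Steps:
B(y, E) = E + y
G = 6 (G = 4 + 2 = 6)
M(X) = -30/X
c = 35/3 (c = ((-30/(-3 + 6))*((-3 - 4)*1))/6 = ((-30/3)*(-7*1))/6 = (-30*⅓*(-7))/6 = (-10*(-7))/6 = (⅙)*70 = 35/3 ≈ 11.667)
c² = (35/3)² = 1225/9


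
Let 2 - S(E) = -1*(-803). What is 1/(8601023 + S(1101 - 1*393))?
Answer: 1/8600222 ≈ 1.1628e-7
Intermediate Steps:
S(E) = -801 (S(E) = 2 - (-1)*(-803) = 2 - 1*803 = 2 - 803 = -801)
1/(8601023 + S(1101 - 1*393)) = 1/(8601023 - 801) = 1/8600222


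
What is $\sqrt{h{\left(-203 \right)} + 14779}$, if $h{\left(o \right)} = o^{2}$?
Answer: $2 \sqrt{13997} \approx 236.62$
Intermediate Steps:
$\sqrt{h{\left(-203 \right)} + 14779} = \sqrt{\left(-203\right)^{2} + 14779} = \sqrt{41209 + 14779} = \sqrt{55988} = 2 \sqrt{13997}$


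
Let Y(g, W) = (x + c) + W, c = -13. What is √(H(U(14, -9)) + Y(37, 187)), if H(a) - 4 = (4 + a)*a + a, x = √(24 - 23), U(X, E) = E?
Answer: √215 ≈ 14.663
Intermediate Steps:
x = 1 (x = √1 = 1)
Y(g, W) = -12 + W (Y(g, W) = (1 - 13) + W = -12 + W)
H(a) = 4 + a + a*(4 + a) (H(a) = 4 + ((4 + a)*a + a) = 4 + (a*(4 + a) + a) = 4 + (a + a*(4 + a)) = 4 + a + a*(4 + a))
√(H(U(14, -9)) + Y(37, 187)) = √((4 + (-9)² + 5*(-9)) + (-12 + 187)) = √((4 + 81 - 45) + 175) = √(40 + 175) = √215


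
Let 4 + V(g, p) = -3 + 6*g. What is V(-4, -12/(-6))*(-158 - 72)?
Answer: 7130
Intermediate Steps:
V(g, p) = -7 + 6*g (V(g, p) = -4 + (-3 + 6*g) = -7 + 6*g)
V(-4, -12/(-6))*(-158 - 72) = (-7 + 6*(-4))*(-158 - 72) = (-7 - 24)*(-230) = -31*(-230) = 7130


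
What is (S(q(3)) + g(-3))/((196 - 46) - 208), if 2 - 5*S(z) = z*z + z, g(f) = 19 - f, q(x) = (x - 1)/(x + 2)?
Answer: -1393/3625 ≈ -0.38428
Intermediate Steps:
q(x) = (-1 + x)/(2 + x)
S(z) = ⅖ - z/5 - z²/5 (S(z) = ⅖ - (z*z + z)/5 = ⅖ - (z² + z)/5 = ⅖ - (z + z²)/5 = ⅖ + (-z/5 - z²/5) = ⅖ - z/5 - z²/5)
(S(q(3)) + g(-3))/((196 - 46) - 208) = ((⅖ - (-1 + 3)/(5*(2 + 3)) - (-1 + 3)²/(2 + 3)²/5) + (19 - 1*(-3)))/((196 - 46) - 208) = ((⅖ - 2/(5*5) - (2/5)²/5) + (19 + 3))/(150 - 208) = ((⅖ - 2/25 - ((⅕)*2)²/5) + 22)/(-58) = ((⅖ - ⅕*⅖ - (⅖)²/5) + 22)*(-1/58) = ((⅖ - 2/25 - ⅕*4/25) + 22)*(-1/58) = ((⅖ - 2/25 - 4/125) + 22)*(-1/58) = (36/125 + 22)*(-1/58) = (2786/125)*(-1/58) = -1393/3625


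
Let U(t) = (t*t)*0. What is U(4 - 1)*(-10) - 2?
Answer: -2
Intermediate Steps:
U(t) = 0 (U(t) = t**2*0 = 0)
U(4 - 1)*(-10) - 2 = 0*(-10) - 2 = 0 - 2 = -2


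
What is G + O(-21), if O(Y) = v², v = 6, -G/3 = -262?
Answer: 822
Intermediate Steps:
G = 786 (G = -3*(-262) = 786)
O(Y) = 36 (O(Y) = 6² = 36)
G + O(-21) = 786 + 36 = 822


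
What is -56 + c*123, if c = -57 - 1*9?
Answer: -8174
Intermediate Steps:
c = -66 (c = -57 - 9 = -66)
-56 + c*123 = -56 - 66*123 = -56 - 8118 = -8174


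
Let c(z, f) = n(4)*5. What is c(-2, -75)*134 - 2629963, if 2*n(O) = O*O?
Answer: -2624603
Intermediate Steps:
n(O) = O²/2 (n(O) = (O*O)/2 = O²/2)
c(z, f) = 40 (c(z, f) = ((½)*4²)*5 = ((½)*16)*5 = 8*5 = 40)
c(-2, -75)*134 - 2629963 = 40*134 - 2629963 = 5360 - 2629963 = -2624603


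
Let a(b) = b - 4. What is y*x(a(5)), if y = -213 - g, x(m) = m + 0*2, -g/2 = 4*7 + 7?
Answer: -143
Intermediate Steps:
g = -70 (g = -2*(4*7 + 7) = -2*(28 + 7) = -2*35 = -70)
a(b) = -4 + b
x(m) = m (x(m) = m + 0 = m)
y = -143 (y = -213 - 1*(-70) = -213 + 70 = -143)
y*x(a(5)) = -143*(-4 + 5) = -143*1 = -143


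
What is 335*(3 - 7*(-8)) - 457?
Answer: 19308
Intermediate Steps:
335*(3 - 7*(-8)) - 457 = 335*(3 + 56) - 457 = 335*59 - 457 = 19765 - 457 = 19308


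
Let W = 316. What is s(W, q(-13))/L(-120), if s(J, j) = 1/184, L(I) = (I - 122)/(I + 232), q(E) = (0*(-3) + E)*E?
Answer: -7/2783 ≈ -0.0025153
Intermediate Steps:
q(E) = E² (q(E) = (0 + E)*E = E*E = E²)
L(I) = (-122 + I)/(232 + I)
s(J, j) = 1/184
s(W, q(-13))/L(-120) = 1/(184*(((-122 - 120)/(232 - 120)))) = 1/(184*((-242/112))) = 1/(184*(((1/112)*(-242)))) = 1/(184*(-121/56)) = (1/184)*(-56/121) = -7/2783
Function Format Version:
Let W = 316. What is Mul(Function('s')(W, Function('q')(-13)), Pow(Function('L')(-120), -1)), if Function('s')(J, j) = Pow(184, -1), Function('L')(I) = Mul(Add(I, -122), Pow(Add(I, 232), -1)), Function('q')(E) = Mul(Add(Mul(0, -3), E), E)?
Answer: Rational(-7, 2783) ≈ -0.0025153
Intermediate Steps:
Function('q')(E) = Pow(E, 2) (Function('q')(E) = Mul(Add(0, E), E) = Mul(E, E) = Pow(E, 2))
Function('L')(I) = Mul(Pow(Add(232, I), -1), Add(-122, I)) (Function('L')(I) = Mul(Add(-122, I), Pow(Add(232, I), -1)) = Mul(Pow(Add(232, I), -1), Add(-122, I)))
Function('s')(J, j) = Rational(1, 184)
Mul(Function('s')(W, Function('q')(-13)), Pow(Function('L')(-120), -1)) = Mul(Rational(1, 184), Pow(Mul(Pow(Add(232, -120), -1), Add(-122, -120)), -1)) = Mul(Rational(1, 184), Pow(Mul(Pow(112, -1), -242), -1)) = Mul(Rational(1, 184), Pow(Mul(Rational(1, 112), -242), -1)) = Mul(Rational(1, 184), Pow(Rational(-121, 56), -1)) = Mul(Rational(1, 184), Rational(-56, 121)) = Rational(-7, 2783)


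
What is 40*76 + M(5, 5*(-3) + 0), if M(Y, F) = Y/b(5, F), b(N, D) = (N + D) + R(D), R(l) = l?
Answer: 15199/5 ≈ 3039.8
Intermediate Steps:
b(N, D) = N + 2*D (b(N, D) = (N + D) + D = (D + N) + D = N + 2*D)
M(Y, F) = Y/(5 + 2*F)
40*76 + M(5, 5*(-3) + 0) = 40*76 + 5/(5 + 2*(5*(-3) + 0)) = 3040 + 5/(5 + 2*(-15 + 0)) = 3040 + 5/(5 + 2*(-15)) = 3040 + 5/(5 - 30) = 3040 + 5/(-25) = 3040 + 5*(-1/25) = 3040 - ⅕ = 15199/5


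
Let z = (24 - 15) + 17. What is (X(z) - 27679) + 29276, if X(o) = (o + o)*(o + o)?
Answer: 4301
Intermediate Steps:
z = 26 (z = 9 + 17 = 26)
X(o) = 4*o² (X(o) = (2*o)*(2*o) = 4*o²)
(X(z) - 27679) + 29276 = (4*26² - 27679) + 29276 = (4*676 - 27679) + 29276 = (2704 - 27679) + 29276 = -24975 + 29276 = 4301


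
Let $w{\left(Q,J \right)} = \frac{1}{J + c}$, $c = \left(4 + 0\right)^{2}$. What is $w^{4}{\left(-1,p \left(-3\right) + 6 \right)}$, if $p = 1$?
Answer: $\frac{1}{130321} \approx 7.6734 \cdot 10^{-6}$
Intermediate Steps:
$c = 16$ ($c = 4^{2} = 16$)
$w{\left(Q,J \right)} = \frac{1}{16 + J}$ ($w{\left(Q,J \right)} = \frac{1}{J + 16} = \frac{1}{16 + J}$)
$w^{4}{\left(-1,p \left(-3\right) + 6 \right)} = \left(\frac{1}{16 + \left(1 \left(-3\right) + 6\right)}\right)^{4} = \left(\frac{1}{16 + \left(-3 + 6\right)}\right)^{4} = \left(\frac{1}{16 + 3}\right)^{4} = \left(\frac{1}{19}\right)^{4} = \frac{1}{130321}$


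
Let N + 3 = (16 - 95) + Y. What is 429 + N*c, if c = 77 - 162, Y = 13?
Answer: 6294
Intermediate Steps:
N = -69 (N = -3 + ((16 - 95) + 13) = -3 + (-79 + 13) = -3 - 66 = -69)
c = -85
429 + N*c = 429 - 69*(-85) = 429 + 5865 = 6294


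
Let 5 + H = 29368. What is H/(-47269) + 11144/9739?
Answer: 240799479/460352791 ≈ 0.52308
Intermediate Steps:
H = 29363 (H = -5 + 29368 = 29363)
H/(-47269) + 11144/9739 = 29363/(-47269) + 11144/9739 = 29363*(-1/47269) + 11144*(1/9739) = -29363/47269 + 11144/9739 = 240799479/460352791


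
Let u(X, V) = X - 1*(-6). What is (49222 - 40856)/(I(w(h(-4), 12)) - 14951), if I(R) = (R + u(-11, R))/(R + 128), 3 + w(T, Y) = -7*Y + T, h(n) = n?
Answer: -309542/553283 ≈ -0.55946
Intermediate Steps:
u(X, V) = 6 + X (u(X, V) = X + 6 = 6 + X)
w(T, Y) = -3 + T - 7*Y (w(T, Y) = -3 + (-7*Y + T) = -3 + (T - 7*Y) = -3 + T - 7*Y)
I(R) = (-5 + R)/(128 + R) (I(R) = (R + (6 - 11))/(R + 128) = (R - 5)/(128 + R) = (-5 + R)/(128 + R))
(49222 - 40856)/(I(w(h(-4), 12)) - 14951) = (49222 - 40856)/((-5 + (-3 - 4 - 7*12))/(128 + (-3 - 4 - 7*12)) - 14951) = 8366/((-5 + (-3 - 4 - 84))/(128 + (-3 - 4 - 84)) - 14951) = 8366/((-5 - 91)/(128 - 91) - 14951) = 8366/(-96/37 - 14951) = 8366/(-553283/37) = 8366*(-37/553283) = -309542/553283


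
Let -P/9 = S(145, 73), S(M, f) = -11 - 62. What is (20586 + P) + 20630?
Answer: 41873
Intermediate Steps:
S(M, f) = -73
P = 657 (P = -9*(-73) = 657)
(20586 + P) + 20630 = (20586 + 657) + 20630 = 21243 + 20630 = 41873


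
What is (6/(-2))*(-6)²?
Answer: -108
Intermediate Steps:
(6/(-2))*(-6)² = -½*6*36 = -3*36 = -108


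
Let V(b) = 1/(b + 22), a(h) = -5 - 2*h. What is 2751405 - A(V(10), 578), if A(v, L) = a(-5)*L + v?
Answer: 87952479/32 ≈ 2.7485e+6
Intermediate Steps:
V(b) = 1/(22 + b)
A(v, L) = v + 5*L (A(v, L) = (-5 - 2*(-5))*L + v = (-5 + 10)*L + v = 5*L + v = v + 5*L)
2751405 - A(V(10), 578) = 2751405 - (1/(22 + 10) + 5*578) = 2751405 - (1/32 + 2890) = 2751405 - 1*92481/32 = 2751405 - 92481/32 = 87952479/32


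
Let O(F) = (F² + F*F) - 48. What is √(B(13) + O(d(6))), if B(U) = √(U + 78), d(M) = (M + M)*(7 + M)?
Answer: √(48624 + √91) ≈ 220.53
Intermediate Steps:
d(M) = 2*M*(7 + M) (d(M) = (2*M)*(7 + M) = 2*M*(7 + M))
O(F) = -48 + 2*F² (O(F) = (F² + F²) - 48 = 2*F² - 48 = -48 + 2*F²)
B(U) = √(78 + U)
√(B(13) + O(d(6))) = √(√(78 + 13) + (-48 + 2*(2*6*(7 + 6))²)) = √(√91 + (-48 + 2*(2*6*13)²)) = √(√91 + (-48 + 2*156²)) = √(√91 + (-48 + 2*24336)) = √(√91 + (-48 + 48672)) = √(√91 + 48624) = √(48624 + √91)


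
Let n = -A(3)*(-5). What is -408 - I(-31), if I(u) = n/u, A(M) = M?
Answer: -12633/31 ≈ -407.52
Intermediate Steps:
n = 15 (n = -1*3*(-5) = -3*(-5) = 15)
I(u) = 15/u
-408 - I(-31) = -408 - 15/(-31) = -408 - 15*(-1)/31 = -408 - 1*(-15/31) = -408 + 15/31 = -12633/31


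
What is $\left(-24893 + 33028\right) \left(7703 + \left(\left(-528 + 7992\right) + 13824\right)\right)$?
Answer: $235841785$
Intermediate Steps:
$\left(-24893 + 33028\right) \left(7703 + \left(\left(-528 + 7992\right) + 13824\right)\right) = 8135 \left(7703 + \left(7464 + 13824\right)\right) = 8135 \left(7703 + 21288\right) = 8135 \cdot 28991 = 235841785$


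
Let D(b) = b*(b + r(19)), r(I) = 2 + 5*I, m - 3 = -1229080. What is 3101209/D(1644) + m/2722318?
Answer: 2462303988377/3895914734436 ≈ 0.63202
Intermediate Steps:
m = -1229077 (m = 3 - 1229080 = -1229077)
D(b) = b*(97 + b) (D(b) = b*(b + (2 + 5*19)) = b*(b + (2 + 95)) = b*(b + 97) = b*(97 + b))
3101209/D(1644) + m/2722318 = 3101209/((1644*(97 + 1644))) - 1229077/2722318 = 3101209/((1644*1741)) - 1229077*1/2722318 = 3101209/2862204 - 1229077/2722318 = 2462303988377/3895914734436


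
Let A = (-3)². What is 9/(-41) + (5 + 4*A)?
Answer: 1672/41 ≈ 40.781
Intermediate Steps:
A = 9
9/(-41) + (5 + 4*A) = 9/(-41) + (5 + 4*9) = -1/41*9 + (5 + 36) = -9/41 + 41 = 1672/41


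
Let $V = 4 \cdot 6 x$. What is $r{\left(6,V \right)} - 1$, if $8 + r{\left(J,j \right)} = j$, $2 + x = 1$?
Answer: $-33$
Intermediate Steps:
$x = -1$ ($x = -2 + 1 = -1$)
$V = -24$ ($V = 4 \cdot 6 \left(-1\right) = 24 \left(-1\right) = -24$)
$r{\left(J,j \right)} = -8 + j$
$r{\left(6,V \right)} - 1 = \left(-8 - 24\right) - 1 = -32 - 1 = -33$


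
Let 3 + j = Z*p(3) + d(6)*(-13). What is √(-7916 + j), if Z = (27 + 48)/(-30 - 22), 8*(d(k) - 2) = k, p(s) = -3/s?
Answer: I*√1344109/13 ≈ 89.181*I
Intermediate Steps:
d(k) = 2 + k/8
Z = -75/52 (Z = 75/(-52) = 75*(-1/52) = -75/52 ≈ -1.4423)
j = -485/13 (j = -3 + (-(-225)/(52*3) + (2 + (⅛)*6)*(-13)) = -3 + (-(-225)/(52*3) + (2 + ¾)*(-13)) = -3 + (-75/52*(-1) + (11/4)*(-13)) = -3 + (75/52 - 143/4) = -3 - 446/13 = -485/13 ≈ -37.308)
√(-7916 + j) = √(-7916 - 485/13) = √(-103393/13) = I*√1344109/13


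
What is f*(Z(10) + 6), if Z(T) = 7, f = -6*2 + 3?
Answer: -117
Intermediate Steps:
f = -9 (f = -12 + 3 = -9)
f*(Z(10) + 6) = -9*(7 + 6) = -9*13 = -117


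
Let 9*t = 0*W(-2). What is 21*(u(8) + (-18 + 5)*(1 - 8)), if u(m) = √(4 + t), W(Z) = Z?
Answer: 1953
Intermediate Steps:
t = 0 (t = (0*(-2))/9 = (⅑)*0 = 0)
u(m) = 2 (u(m) = √(4 + 0) = √4 = 2)
21*(u(8) + (-18 + 5)*(1 - 8)) = 21*(2 + (-18 + 5)*(1 - 8)) = 21*(2 - 13*(-7)) = 21*(2 + 91) = 21*93 = 1953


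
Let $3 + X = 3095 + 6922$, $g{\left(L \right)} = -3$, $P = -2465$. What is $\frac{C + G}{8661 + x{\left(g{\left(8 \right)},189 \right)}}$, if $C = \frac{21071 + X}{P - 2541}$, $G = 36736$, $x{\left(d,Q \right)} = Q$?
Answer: $\frac{61289777}{14767700} \approx 4.1503$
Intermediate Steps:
$X = 10014$ ($X = -3 + \left(3095 + 6922\right) = -3 + 10017 = 10014$)
$C = - \frac{31085}{5006}$ ($C = \frac{21071 + 10014}{-2465 - 2541} = \frac{31085}{-5006} = 31085 \left(- \frac{1}{5006}\right) = - \frac{31085}{5006} \approx -6.2095$)
$\frac{C + G}{8661 + x{\left(g{\left(8 \right)},189 \right)}} = \frac{- \frac{31085}{5006} + 36736}{8661 + 189} = \frac{183869331}{5006 \cdot 8850} = \frac{183869331}{5006} \cdot \frac{1}{8850} = \frac{61289777}{14767700}$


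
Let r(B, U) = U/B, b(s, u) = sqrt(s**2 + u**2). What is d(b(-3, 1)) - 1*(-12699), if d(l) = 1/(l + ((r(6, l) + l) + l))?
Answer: 12699 + 3*sqrt(10)/95 ≈ 12699.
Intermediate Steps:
d(l) = 6/(19*l) (d(l) = 1/(l + ((l/6 + l) + l)) = 1/(l + (7*l/6 + l)) = 1/(l + 13*l/6) = 1/(19*l/6) = 6/(19*l))
d(b(-3, 1)) - 1*(-12699) = 6/(19*(sqrt((-3)**2 + 1**2))) - 1*(-12699) = 6/(19*(sqrt(9 + 1))) + 12699 = 6/(19*(sqrt(10))) + 12699 = 6*(sqrt(10)/10)/19 + 12699 = 3*sqrt(10)/95 + 12699 = 12699 + 3*sqrt(10)/95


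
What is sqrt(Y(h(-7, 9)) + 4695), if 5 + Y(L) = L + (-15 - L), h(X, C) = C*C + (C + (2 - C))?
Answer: 5*sqrt(187) ≈ 68.374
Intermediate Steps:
h(X, C) = 2 + C**2 (h(X, C) = C**2 + 2 = 2 + C**2)
Y(L) = -20 (Y(L) = -5 + (L + (-15 - L)) = -5 - 15 = -20)
sqrt(Y(h(-7, 9)) + 4695) = sqrt(-20 + 4695) = sqrt(4675) = 5*sqrt(187)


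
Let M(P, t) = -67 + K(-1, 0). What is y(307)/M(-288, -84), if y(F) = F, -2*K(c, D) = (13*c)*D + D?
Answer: -307/67 ≈ -4.5821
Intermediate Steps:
K(c, D) = -D/2 - 13*D*c/2 (K(c, D) = -((13*c)*D + D)/2 = -(13*D*c + D)/2 = -(D + 13*D*c)/2 = -D/2 - 13*D*c/2)
M(P, t) = -67 (M(P, t) = -67 - ½*0*(1 + 13*(-1)) = -67 - ½*0*(1 - 13) = -67 - ½*0*(-12) = -67 + 0 = -67)
y(307)/M(-288, -84) = 307/(-67) = 307*(-1/67) = -307/67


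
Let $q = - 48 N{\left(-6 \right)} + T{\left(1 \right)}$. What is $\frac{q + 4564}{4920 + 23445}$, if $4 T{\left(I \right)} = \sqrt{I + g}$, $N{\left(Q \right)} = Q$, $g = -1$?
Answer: $\frac{4852}{28365} \approx 0.17106$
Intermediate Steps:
$T{\left(I \right)} = \frac{\sqrt{-1 + I}}{4}$ ($T{\left(I \right)} = \frac{\sqrt{I - 1}}{4} = \frac{\sqrt{-1 + I}}{4}$)
$q = 288$ ($q = \left(-48\right) \left(-6\right) + \frac{\sqrt{-1 + 1}}{4} = 288 + \frac{\sqrt{0}}{4} = 288 + \frac{1}{4} \cdot 0 = 288 + 0 = 288$)
$\frac{q + 4564}{4920 + 23445} = \frac{288 + 4564}{4920 + 23445} = \frac{4852}{28365}$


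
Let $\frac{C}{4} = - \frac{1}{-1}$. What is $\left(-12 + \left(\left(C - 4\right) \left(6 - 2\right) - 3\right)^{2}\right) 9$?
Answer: $-27$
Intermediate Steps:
$C = 4$ ($C = 4 \left(- \frac{1}{-1}\right) = 4 \left(\left(-1\right) \left(-1\right)\right) = 4 \cdot 1 = 4$)
$\left(-12 + \left(\left(C - 4\right) \left(6 - 2\right) - 3\right)^{2}\right) 9 = \left(-12 + \left(\left(4 - 4\right) \left(6 - 2\right) - 3\right)^{2}\right) 9 = \left(-12 + \left(0 \cdot 4 - 3\right)^{2}\right) 9 = \left(-12 + \left(0 - 3\right)^{2}\right) 9 = \left(-12 + \left(-3\right)^{2}\right) 9 = \left(-12 + 9\right) 9 = \left(-3\right) 9 = -27$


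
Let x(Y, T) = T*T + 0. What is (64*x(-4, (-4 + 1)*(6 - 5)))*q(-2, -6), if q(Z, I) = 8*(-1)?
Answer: -4608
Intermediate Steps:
q(Z, I) = -8
x(Y, T) = T² (x(Y, T) = T² + 0 = T²)
(64*x(-4, (-4 + 1)*(6 - 5)))*q(-2, -6) = (64*((-4 + 1)*(6 - 5))²)*(-8) = (64*(-3*1)²)*(-8) = (64*(-3)²)*(-8) = (64*9)*(-8) = 576*(-8) = -4608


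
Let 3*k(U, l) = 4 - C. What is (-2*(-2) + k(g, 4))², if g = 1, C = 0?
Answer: 256/9 ≈ 28.444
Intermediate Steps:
k(U, l) = 4/3 (k(U, l) = (4 - 1*0)/3 = (4 + 0)/3 = (⅓)*4 = 4/3)
(-2*(-2) + k(g, 4))² = (-2*(-2) + 4/3)² = (4 + 4/3)² = (16/3)² = 256/9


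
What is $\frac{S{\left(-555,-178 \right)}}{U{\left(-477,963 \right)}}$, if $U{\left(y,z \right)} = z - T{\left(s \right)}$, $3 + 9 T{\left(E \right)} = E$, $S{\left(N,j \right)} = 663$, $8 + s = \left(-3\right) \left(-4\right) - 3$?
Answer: $\frac{5967}{8669} \approx 0.68831$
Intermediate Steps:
$s = 1$ ($s = -8 - -9 = -8 + \left(12 - 3\right) = -8 + 9 = 1$)
$T{\left(E \right)} = - \frac{1}{3} + \frac{E}{9}$
$U{\left(y,z \right)} = \frac{2}{9} + z$ ($U{\left(y,z \right)} = z - \left(- \frac{1}{3} + \frac{1}{9} \cdot 1\right) = z - \left(- \frac{1}{3} + \frac{1}{9}\right) = z - - \frac{2}{9} = z + \frac{2}{9} = \frac{2}{9} + z$)
$\frac{S{\left(-555,-178 \right)}}{U{\left(-477,963 \right)}} = \frac{663}{\frac{2}{9} + 963} = \frac{663}{\frac{8669}{9}} = 663 \cdot \frac{9}{8669} = \frac{5967}{8669}$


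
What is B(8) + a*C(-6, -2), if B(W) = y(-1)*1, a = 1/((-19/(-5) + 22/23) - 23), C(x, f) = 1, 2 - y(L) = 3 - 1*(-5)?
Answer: -12703/2098 ≈ -6.0548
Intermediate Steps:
y(L) = -6 (y(L) = 2 - (3 - 1*(-5)) = 2 - (3 + 5) = 2 - 1*8 = 2 - 8 = -6)
a = -115/2098 (a = 1/((-19*(-⅕) + 22*(1/23)) - 23) = 1/((19/5 + 22/23) - 23) = 1/(547/115 - 23) = 1/(-2098/115) = -115/2098 ≈ -0.054814)
B(W) = -6 (B(W) = -6*1 = -6)
B(8) + a*C(-6, -2) = -6 - 115/2098*1 = -6 - 115/2098 = -12703/2098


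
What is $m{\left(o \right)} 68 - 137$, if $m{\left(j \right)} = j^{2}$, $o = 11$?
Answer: $8091$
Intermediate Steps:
$m{\left(o \right)} 68 - 137 = 11^{2} \cdot 68 - 137 = 121 \cdot 68 - 137 = 8228 - 137 = 8091$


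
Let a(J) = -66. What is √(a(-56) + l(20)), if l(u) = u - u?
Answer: I*√66 ≈ 8.124*I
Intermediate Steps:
l(u) = 0
√(a(-56) + l(20)) = √(-66 + 0) = √(-66) = I*√66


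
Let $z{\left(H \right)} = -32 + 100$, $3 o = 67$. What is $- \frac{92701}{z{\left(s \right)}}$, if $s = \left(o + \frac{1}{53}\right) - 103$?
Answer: $- \frac{5453}{4} \approx -1363.3$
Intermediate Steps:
$o = \frac{67}{3}$ ($o = \frac{1}{3} \cdot 67 = \frac{67}{3} \approx 22.333$)
$s = - \frac{12823}{159}$ ($s = \left(\frac{67}{3} + \frac{1}{53}\right) - 103 = \frac{3554}{159} - 103 = - \frac{12823}{159} \approx -80.648$)
$z{\left(H \right)} = 68$
$- \frac{92701}{z{\left(s \right)}} = - \frac{92701}{68} = \left(-92701\right) \frac{1}{68} = - \frac{5453}{4}$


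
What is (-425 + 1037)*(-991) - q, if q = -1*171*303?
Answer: -554679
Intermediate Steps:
q = -51813 (q = -171*303 = -51813)
(-425 + 1037)*(-991) - q = (-425 + 1037)*(-991) - 1*(-51813) = 612*(-991) + 51813 = -606492 + 51813 = -554679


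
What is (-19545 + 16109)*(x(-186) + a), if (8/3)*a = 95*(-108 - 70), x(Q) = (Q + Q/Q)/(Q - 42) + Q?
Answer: 1278216052/57 ≈ 2.2425e+7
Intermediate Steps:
x(Q) = Q + (1 + Q)/(-42 + Q) (x(Q) = (Q + 1)/(-42 + Q) + Q = (1 + Q)/(-42 + Q) + Q = Q + (1 + Q)/(-42 + Q))
a = -25365/4 (a = 3*(95*(-108 - 70))/8 = 3*(95*(-178))/8 = (3/8)*(-16910) = -25365/4 ≈ -6341.3)
(-19545 + 16109)*(x(-186) + a) = (-19545 + 16109)*((1 + (-186)**2 - 41*(-186))/(-42 - 186) - 25365/4) = -3436*((1 + 34596 + 7626)/(-228) - 25365/4) = -3436*(-1/228*42223 - 25365/4) = -3436*(-42223/228 - 25365/4) = -3436*(-372007/57) = 1278216052/57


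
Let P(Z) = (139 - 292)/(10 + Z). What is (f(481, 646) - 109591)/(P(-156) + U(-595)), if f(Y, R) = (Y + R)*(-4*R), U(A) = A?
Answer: 441176814/86717 ≈ 5087.5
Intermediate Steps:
f(Y, R) = -4*R*(R + Y) (f(Y, R) = (R + Y)*(-4*R) = -4*R*(R + Y))
P(Z) = -153/(10 + Z)
(f(481, 646) - 109591)/(P(-156) + U(-595)) = (-4*646*(646 + 481) - 109591)/(-153/(10 - 156) - 595) = (-4*646*1127 - 109591)/(-153/(-146) - 595) = (-2912168 - 109591)/(-153*(-1/146) - 595) = -3021759/(153/146 - 595) = -3021759/(-86717/146) = -3021759*(-146/86717) = 441176814/86717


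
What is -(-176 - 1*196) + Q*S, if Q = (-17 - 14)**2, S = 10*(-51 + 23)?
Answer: -268708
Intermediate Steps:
S = -280 (S = 10*(-28) = -280)
Q = 961 (Q = (-31)**2 = 961)
-(-176 - 1*196) + Q*S = -(-176 - 1*196) + 961*(-280) = -(-176 - 196) - 269080 = -1*(-372) - 269080 = 372 - 269080 = -268708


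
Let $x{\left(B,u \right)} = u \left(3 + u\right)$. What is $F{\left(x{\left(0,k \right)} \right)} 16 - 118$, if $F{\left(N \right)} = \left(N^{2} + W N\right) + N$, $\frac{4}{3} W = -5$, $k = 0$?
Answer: $-118$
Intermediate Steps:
$W = - \frac{15}{4}$ ($W = \frac{3}{4} \left(-5\right) = - \frac{15}{4} \approx -3.75$)
$F{\left(N \right)} = N^{2} - \frac{11 N}{4}$ ($F{\left(N \right)} = \left(N^{2} - \frac{15 N}{4}\right) + N = N^{2} - \frac{11 N}{4}$)
$F{\left(x{\left(0,k \right)} \right)} 16 - 118 = \frac{0 \left(3 + 0\right) \left(-11 + 4 \cdot 0 \left(3 + 0\right)\right)}{4} \cdot 16 - 118 = \frac{0 \cdot 3 \left(-11 + 4 \cdot 0 \cdot 3\right)}{4} \cdot 16 - 118 = \frac{1}{4} \cdot 0 \left(-11 + 4 \cdot 0\right) 16 - 118 = \frac{1}{4} \cdot 0 \left(-11 + 0\right) 16 - 118 = \frac{1}{4} \cdot 0 \left(-11\right) 16 - 118 = 0 \cdot 16 - 118 = 0 - 118 = -118$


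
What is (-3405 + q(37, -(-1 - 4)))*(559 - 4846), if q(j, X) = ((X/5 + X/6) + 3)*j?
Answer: 27661153/2 ≈ 1.3831e+7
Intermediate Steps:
q(j, X) = j*(3 + 11*X/30) (q(j, X) = ((X*(⅕) + X*(⅙)) + 3)*j = ((X/5 + X/6) + 3)*j = (11*X/30 + 3)*j = (3 + 11*X/30)*j = j*(3 + 11*X/30))
(-3405 + q(37, -(-1 - 4)))*(559 - 4846) = (-3405 + (1/30)*37*(90 + 11*(-(-1 - 4))))*(559 - 4846) = (-3405 + (1/30)*37*(90 + 11*(-1*(-5))))*(-4287) = (-3405 + (1/30)*37*(90 + 11*5))*(-4287) = (-3405 + (1/30)*37*(90 + 55))*(-4287) = (-3405 + (1/30)*37*145)*(-4287) = (-3405 + 1073/6)*(-4287) = -19357/6*(-4287) = 27661153/2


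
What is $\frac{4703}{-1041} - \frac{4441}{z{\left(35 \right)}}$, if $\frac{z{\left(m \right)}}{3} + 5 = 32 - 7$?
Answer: $- \frac{545029}{6940} \approx -78.534$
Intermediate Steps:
$z{\left(m \right)} = 60$ ($z{\left(m \right)} = -15 + 3 \left(32 - 7\right) = -15 + 3 \cdot 25 = -15 + 75 = 60$)
$\frac{4703}{-1041} - \frac{4441}{z{\left(35 \right)}} = \frac{4703}{-1041} - \frac{4441}{60} = 4703 \left(- \frac{1}{1041}\right) - \frac{4441}{60} = - \frac{4703}{1041} - \frac{4441}{60} = - \frac{545029}{6940}$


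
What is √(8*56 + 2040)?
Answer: 2*√622 ≈ 49.880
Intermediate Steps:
√(8*56 + 2040) = √(448 + 2040) = √2488 = 2*√622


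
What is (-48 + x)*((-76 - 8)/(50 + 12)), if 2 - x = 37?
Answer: 3486/31 ≈ 112.45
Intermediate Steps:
x = -35 (x = 2 - 1*37 = 2 - 37 = -35)
(-48 + x)*((-76 - 8)/(50 + 12)) = (-48 - 35)*((-76 - 8)/(50 + 12)) = -(-6972)/62 = -83*(-42/31) = 3486/31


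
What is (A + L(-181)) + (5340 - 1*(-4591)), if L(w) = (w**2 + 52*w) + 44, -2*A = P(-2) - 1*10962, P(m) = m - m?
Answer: 38805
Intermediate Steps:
P(m) = 0
A = 5481 (A = -(0 - 1*10962)/2 = -(0 - 10962)/2 = -1/2*(-10962) = 5481)
L(w) = 44 + w**2 + 52*w
(A + L(-181)) + (5340 - 1*(-4591)) = (5481 + (44 + (-181)**2 + 52*(-181))) + (5340 - 1*(-4591)) = (5481 + (44 + 32761 - 9412)) + (5340 + 4591) = (5481 + 23393) + 9931 = 28874 + 9931 = 38805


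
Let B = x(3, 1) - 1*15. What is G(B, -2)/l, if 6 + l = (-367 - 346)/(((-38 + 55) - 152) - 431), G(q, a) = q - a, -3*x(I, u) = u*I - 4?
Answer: 21508/8049 ≈ 2.6721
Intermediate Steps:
x(I, u) = 4/3 - I*u/3 (x(I, u) = -(u*I - 4)/3 = -(I*u - 4)/3 = -(-4 + I*u)/3 = 4/3 - I*u/3)
B = -44/3 (B = (4/3 - ⅓*3*1) - 1*15 = (4/3 - 1) - 15 = ⅓ - 15 = -44/3 ≈ -14.667)
l = -2683/566 (l = -6 + (-367 - 346)/(((-38 + 55) - 152) - 431) = -6 - 713/((17 - 152) - 431) = -6 - 713/(-135 - 431) = -6 - 713/(-566) = -6 - 713*(-1/566) = -6 + 713/566 = -2683/566 ≈ -4.7403)
G(B, -2)/l = (-44/3 - 1*(-2))/(-2683/566) = (-44/3 + 2)*(-566/2683) = -38/3*(-566/2683) = 21508/8049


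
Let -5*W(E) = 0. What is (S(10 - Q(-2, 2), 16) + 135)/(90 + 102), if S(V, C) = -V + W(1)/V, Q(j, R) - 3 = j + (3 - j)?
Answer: 131/192 ≈ 0.68229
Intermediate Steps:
Q(j, R) = 6 (Q(j, R) = 3 + (j + (3 - j)) = 3 + 3 = 6)
W(E) = 0 (W(E) = -⅕*0 = 0)
S(V, C) = -V (S(V, C) = -V + 0/V = -V + 0 = -V)
(S(10 - Q(-2, 2), 16) + 135)/(90 + 102) = (-(10 - 1*6) + 135)/(90 + 102) = (-(10 - 6) + 135)/192 = (-1*4 + 135)*(1/192) = (-4 + 135)*(1/192) = 131*(1/192) = 131/192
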